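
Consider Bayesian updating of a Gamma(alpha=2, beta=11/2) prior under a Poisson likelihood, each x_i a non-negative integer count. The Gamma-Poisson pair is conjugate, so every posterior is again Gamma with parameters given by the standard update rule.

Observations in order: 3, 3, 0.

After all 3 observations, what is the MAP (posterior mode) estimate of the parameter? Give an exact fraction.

14/17

obs 1: x=3 → posterior Gamma(5, 13/2)
obs 2: x=3 → posterior Gamma(8, 15/2)
obs 3: x=0 → posterior Gamma(8, 17/2)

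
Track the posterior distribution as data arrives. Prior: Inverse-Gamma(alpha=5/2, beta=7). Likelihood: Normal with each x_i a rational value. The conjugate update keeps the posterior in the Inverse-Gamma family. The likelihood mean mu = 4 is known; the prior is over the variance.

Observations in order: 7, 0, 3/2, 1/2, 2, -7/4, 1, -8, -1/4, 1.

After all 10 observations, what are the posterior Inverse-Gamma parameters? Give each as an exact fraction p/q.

obs 1: x=7 → posterior Inverse-Gamma(3, 23/2)
obs 2: x=0 → posterior Inverse-Gamma(7/2, 39/2)
obs 3: x=3/2 → posterior Inverse-Gamma(4, 181/8)
obs 4: x=1/2 → posterior Inverse-Gamma(9/2, 115/4)
obs 5: x=2 → posterior Inverse-Gamma(5, 123/4)
obs 6: x=-7/4 → posterior Inverse-Gamma(11/2, 1513/32)
obs 7: x=1 → posterior Inverse-Gamma(6, 1657/32)
obs 8: x=-8 → posterior Inverse-Gamma(13/2, 3961/32)
obs 9: x=-1/4 → posterior Inverse-Gamma(7, 2125/16)
obs 10: x=1 → posterior Inverse-Gamma(15/2, 2197/16)

alpha=15/2, beta=2197/16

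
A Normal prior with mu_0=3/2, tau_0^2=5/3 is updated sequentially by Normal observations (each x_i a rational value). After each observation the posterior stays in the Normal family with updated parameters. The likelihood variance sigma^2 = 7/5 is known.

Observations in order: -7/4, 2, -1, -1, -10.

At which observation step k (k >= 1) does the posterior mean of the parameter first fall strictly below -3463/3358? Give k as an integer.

obs 1: x=-7/4 → posterior Normal(-49/184, 35/46)
obs 2: x=2 → posterior Normal(151/284, 35/71)
obs 3: x=-1 → posterior Normal(17/128, 35/96)
obs 4: x=-1 → posterior Normal(-49/484, 35/121)
obs 5: x=-10 → posterior Normal(-1049/584, 35/146)

k = 5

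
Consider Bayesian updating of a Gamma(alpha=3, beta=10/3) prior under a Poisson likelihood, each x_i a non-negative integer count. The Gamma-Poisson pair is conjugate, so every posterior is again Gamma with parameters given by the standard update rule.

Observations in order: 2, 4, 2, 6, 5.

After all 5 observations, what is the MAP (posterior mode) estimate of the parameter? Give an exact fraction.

63/25

obs 1: x=2 → posterior Gamma(5, 13/3)
obs 2: x=4 → posterior Gamma(9, 16/3)
obs 3: x=2 → posterior Gamma(11, 19/3)
obs 4: x=6 → posterior Gamma(17, 22/3)
obs 5: x=5 → posterior Gamma(22, 25/3)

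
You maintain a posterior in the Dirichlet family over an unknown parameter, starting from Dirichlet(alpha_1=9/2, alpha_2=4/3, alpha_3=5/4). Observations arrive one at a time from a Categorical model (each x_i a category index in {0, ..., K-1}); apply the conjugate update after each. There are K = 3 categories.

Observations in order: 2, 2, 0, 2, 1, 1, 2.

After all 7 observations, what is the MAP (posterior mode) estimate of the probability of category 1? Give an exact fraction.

4/19

obs 1: x=2 → posterior Dirichlet(9/2, 4/3, 9/4)
obs 2: x=2 → posterior Dirichlet(9/2, 4/3, 13/4)
obs 3: x=0 → posterior Dirichlet(11/2, 4/3, 13/4)
obs 4: x=2 → posterior Dirichlet(11/2, 4/3, 17/4)
obs 5: x=1 → posterior Dirichlet(11/2, 7/3, 17/4)
obs 6: x=1 → posterior Dirichlet(11/2, 10/3, 17/4)
obs 7: x=2 → posterior Dirichlet(11/2, 10/3, 21/4)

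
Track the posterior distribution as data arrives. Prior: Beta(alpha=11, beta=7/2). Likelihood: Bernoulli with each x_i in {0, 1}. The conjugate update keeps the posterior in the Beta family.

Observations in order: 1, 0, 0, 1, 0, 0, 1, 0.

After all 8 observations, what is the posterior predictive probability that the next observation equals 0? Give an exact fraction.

obs 1: x=1 → posterior Beta(12, 7/2)
obs 2: x=0 → posterior Beta(12, 9/2)
obs 3: x=0 → posterior Beta(12, 11/2)
obs 4: x=1 → posterior Beta(13, 11/2)
obs 5: x=0 → posterior Beta(13, 13/2)
obs 6: x=0 → posterior Beta(13, 15/2)
obs 7: x=1 → posterior Beta(14, 15/2)
obs 8: x=0 → posterior Beta(14, 17/2)

17/45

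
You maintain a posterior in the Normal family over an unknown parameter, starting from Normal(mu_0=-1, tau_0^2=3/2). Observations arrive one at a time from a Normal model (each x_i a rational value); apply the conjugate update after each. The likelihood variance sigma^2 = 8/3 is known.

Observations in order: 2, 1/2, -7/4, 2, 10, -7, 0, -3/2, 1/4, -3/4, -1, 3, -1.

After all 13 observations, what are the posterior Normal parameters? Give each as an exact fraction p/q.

obs 1: x=2 → posterior Normal(2/25, 24/25)
obs 2: x=1/2 → posterior Normal(13/68, 12/17)
obs 3: x=-7/4 → posterior Normal(-37/172, 24/43)
obs 4: x=2 → posterior Normal(35/208, 6/13)
obs 5: x=10 → posterior Normal(395/244, 24/61)
obs 6: x=-7 → posterior Normal(143/280, 12/35)
obs 7: x=0 → posterior Normal(143/316, 24/79)
obs 8: x=-3/2 → posterior Normal(89/352, 3/11)
obs 9: x=1/4 → posterior Normal(49/194, 24/97)
obs 10: x=-3/4 → posterior Normal(71/424, 12/53)
obs 11: x=-1 → posterior Normal(7/92, 24/115)
obs 12: x=3 → posterior Normal(143/496, 6/31)
obs 13: x=-1 → posterior Normal(107/532, 24/133)

mu_0=107/532, tau_0^2=24/133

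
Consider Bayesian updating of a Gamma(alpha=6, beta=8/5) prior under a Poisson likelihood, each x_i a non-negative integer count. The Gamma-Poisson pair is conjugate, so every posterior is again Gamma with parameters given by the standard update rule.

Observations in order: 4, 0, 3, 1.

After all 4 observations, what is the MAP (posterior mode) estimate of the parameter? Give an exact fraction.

obs 1: x=4 → posterior Gamma(10, 13/5)
obs 2: x=0 → posterior Gamma(10, 18/5)
obs 3: x=3 → posterior Gamma(13, 23/5)
obs 4: x=1 → posterior Gamma(14, 28/5)

65/28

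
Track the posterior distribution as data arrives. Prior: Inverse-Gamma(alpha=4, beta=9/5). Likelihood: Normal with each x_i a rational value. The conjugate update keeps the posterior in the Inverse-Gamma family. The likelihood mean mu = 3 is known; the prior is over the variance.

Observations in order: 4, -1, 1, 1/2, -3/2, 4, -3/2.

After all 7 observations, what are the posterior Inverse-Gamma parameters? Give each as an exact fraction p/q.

alpha=15/2, beta=1447/40

obs 1: x=4 → posterior Inverse-Gamma(9/2, 23/10)
obs 2: x=-1 → posterior Inverse-Gamma(5, 103/10)
obs 3: x=1 → posterior Inverse-Gamma(11/2, 123/10)
obs 4: x=1/2 → posterior Inverse-Gamma(6, 617/40)
obs 5: x=-3/2 → posterior Inverse-Gamma(13/2, 511/20)
obs 6: x=4 → posterior Inverse-Gamma(7, 521/20)
obs 7: x=-3/2 → posterior Inverse-Gamma(15/2, 1447/40)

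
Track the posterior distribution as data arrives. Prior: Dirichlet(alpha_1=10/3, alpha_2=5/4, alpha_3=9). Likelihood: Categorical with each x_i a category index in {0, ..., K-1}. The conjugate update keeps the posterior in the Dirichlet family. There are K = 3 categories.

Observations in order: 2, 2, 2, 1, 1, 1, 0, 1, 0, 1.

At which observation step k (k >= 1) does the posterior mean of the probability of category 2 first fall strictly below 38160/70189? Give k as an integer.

obs 1: x=2 → posterior Dirichlet(10/3, 5/4, 10)
obs 2: x=2 → posterior Dirichlet(10/3, 5/4, 11)
obs 3: x=2 → posterior Dirichlet(10/3, 5/4, 12)
obs 4: x=1 → posterior Dirichlet(10/3, 9/4, 12)
obs 5: x=1 → posterior Dirichlet(10/3, 13/4, 12)
obs 6: x=1 → posterior Dirichlet(10/3, 17/4, 12)
obs 7: x=0 → posterior Dirichlet(13/3, 17/4, 12)
obs 8: x=1 → posterior Dirichlet(13/3, 21/4, 12)
obs 9: x=0 → posterior Dirichlet(16/3, 21/4, 12)
obs 10: x=1 → posterior Dirichlet(16/3, 25/4, 12)

k = 9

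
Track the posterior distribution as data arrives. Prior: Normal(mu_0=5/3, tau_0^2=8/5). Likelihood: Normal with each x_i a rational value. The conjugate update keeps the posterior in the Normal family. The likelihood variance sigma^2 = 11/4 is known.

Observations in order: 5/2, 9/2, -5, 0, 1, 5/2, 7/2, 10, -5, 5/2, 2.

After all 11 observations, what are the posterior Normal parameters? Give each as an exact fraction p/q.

obs 1: x=5/2 → posterior Normal(515/261, 88/87)
obs 2: x=9/2 → posterior Normal(947/357, 88/119)
obs 3: x=-5 → posterior Normal(467/453, 88/151)
obs 4: x=0 → posterior Normal(467/549, 88/183)
obs 5: x=1 → posterior Normal(563/645, 88/215)
obs 6: x=5/2 → posterior Normal(803/741, 88/247)
obs 7: x=7/2 → posterior Normal(1139/837, 88/279)
obs 8: x=10 → posterior Normal(2099/933, 88/311)
obs 9: x=-5 → posterior Normal(1619/1029, 88/343)
obs 10: x=5/2 → posterior Normal(1859/1125, 88/375)
obs 11: x=2 → posterior Normal(2051/1221, 8/37)

mu_0=2051/1221, tau_0^2=8/37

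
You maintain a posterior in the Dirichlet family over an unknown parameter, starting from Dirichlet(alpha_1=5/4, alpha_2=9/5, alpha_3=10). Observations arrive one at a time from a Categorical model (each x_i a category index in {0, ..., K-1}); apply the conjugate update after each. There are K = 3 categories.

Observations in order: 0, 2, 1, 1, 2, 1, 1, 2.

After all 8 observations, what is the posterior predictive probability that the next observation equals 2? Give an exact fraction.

260/421

obs 1: x=0 → posterior Dirichlet(9/4, 9/5, 10)
obs 2: x=2 → posterior Dirichlet(9/4, 9/5, 11)
obs 3: x=1 → posterior Dirichlet(9/4, 14/5, 11)
obs 4: x=1 → posterior Dirichlet(9/4, 19/5, 11)
obs 5: x=2 → posterior Dirichlet(9/4, 19/5, 12)
obs 6: x=1 → posterior Dirichlet(9/4, 24/5, 12)
obs 7: x=1 → posterior Dirichlet(9/4, 29/5, 12)
obs 8: x=2 → posterior Dirichlet(9/4, 29/5, 13)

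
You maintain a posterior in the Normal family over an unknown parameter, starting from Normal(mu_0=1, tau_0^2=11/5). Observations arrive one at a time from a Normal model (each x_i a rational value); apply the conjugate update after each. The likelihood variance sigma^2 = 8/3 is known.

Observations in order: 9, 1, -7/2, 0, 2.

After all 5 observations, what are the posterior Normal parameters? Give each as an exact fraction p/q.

obs 1: x=9 → posterior Normal(337/73, 88/73)
obs 2: x=1 → posterior Normal(185/53, 44/53)
obs 3: x=-7/2 → posterior Normal(509/278, 88/139)
obs 4: x=0 → posterior Normal(509/344, 22/43)
obs 5: x=2 → posterior Normal(641/410, 88/205)

mu_0=641/410, tau_0^2=88/205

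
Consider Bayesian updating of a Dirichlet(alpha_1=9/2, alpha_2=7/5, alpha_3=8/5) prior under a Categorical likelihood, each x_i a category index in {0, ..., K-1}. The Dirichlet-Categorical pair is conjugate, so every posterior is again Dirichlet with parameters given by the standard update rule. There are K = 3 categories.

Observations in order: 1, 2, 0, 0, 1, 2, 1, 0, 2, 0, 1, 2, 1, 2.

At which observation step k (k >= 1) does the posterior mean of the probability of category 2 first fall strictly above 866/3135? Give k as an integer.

obs 1: x=1 → posterior Dirichlet(9/2, 12/5, 8/5)
obs 2: x=2 → posterior Dirichlet(9/2, 12/5, 13/5)
obs 3: x=0 → posterior Dirichlet(11/2, 12/5, 13/5)
obs 4: x=0 → posterior Dirichlet(13/2, 12/5, 13/5)
obs 5: x=1 → posterior Dirichlet(13/2, 17/5, 13/5)
obs 6: x=2 → posterior Dirichlet(13/2, 17/5, 18/5)
obs 7: x=1 → posterior Dirichlet(13/2, 22/5, 18/5)
obs 8: x=0 → posterior Dirichlet(15/2, 22/5, 18/5)
obs 9: x=2 → posterior Dirichlet(15/2, 22/5, 23/5)
obs 10: x=0 → posterior Dirichlet(17/2, 22/5, 23/5)
obs 11: x=1 → posterior Dirichlet(17/2, 27/5, 23/5)
obs 12: x=2 → posterior Dirichlet(17/2, 27/5, 28/5)
obs 13: x=1 → posterior Dirichlet(17/2, 32/5, 28/5)
obs 14: x=2 → posterior Dirichlet(17/2, 32/5, 33/5)

k = 9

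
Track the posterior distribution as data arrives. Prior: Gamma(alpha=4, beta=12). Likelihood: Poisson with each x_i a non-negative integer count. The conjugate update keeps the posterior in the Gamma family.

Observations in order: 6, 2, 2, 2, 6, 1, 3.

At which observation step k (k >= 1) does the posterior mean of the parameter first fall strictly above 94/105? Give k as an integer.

k = 3

obs 1: x=6 → posterior Gamma(10, 13)
obs 2: x=2 → posterior Gamma(12, 14)
obs 3: x=2 → posterior Gamma(14, 15)
obs 4: x=2 → posterior Gamma(16, 16)
obs 5: x=6 → posterior Gamma(22, 17)
obs 6: x=1 → posterior Gamma(23, 18)
obs 7: x=3 → posterior Gamma(26, 19)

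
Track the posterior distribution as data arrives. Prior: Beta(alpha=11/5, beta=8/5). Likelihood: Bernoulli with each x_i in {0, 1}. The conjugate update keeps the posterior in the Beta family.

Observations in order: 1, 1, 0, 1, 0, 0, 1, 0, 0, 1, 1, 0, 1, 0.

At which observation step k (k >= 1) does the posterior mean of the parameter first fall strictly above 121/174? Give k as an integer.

k = 2

obs 1: x=1 → posterior Beta(16/5, 8/5)
obs 2: x=1 → posterior Beta(21/5, 8/5)
obs 3: x=0 → posterior Beta(21/5, 13/5)
obs 4: x=1 → posterior Beta(26/5, 13/5)
obs 5: x=0 → posterior Beta(26/5, 18/5)
obs 6: x=0 → posterior Beta(26/5, 23/5)
obs 7: x=1 → posterior Beta(31/5, 23/5)
obs 8: x=0 → posterior Beta(31/5, 28/5)
obs 9: x=0 → posterior Beta(31/5, 33/5)
obs 10: x=1 → posterior Beta(36/5, 33/5)
obs 11: x=1 → posterior Beta(41/5, 33/5)
obs 12: x=0 → posterior Beta(41/5, 38/5)
obs 13: x=1 → posterior Beta(46/5, 38/5)
obs 14: x=0 → posterior Beta(46/5, 43/5)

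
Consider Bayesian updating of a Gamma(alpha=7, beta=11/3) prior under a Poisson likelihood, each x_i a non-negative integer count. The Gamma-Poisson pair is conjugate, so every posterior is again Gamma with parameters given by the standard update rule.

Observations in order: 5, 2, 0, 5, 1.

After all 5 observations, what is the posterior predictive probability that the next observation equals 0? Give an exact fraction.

19928148895209409152340197376/176994576151109753197786640401

obs 1: x=5 → posterior Gamma(12, 14/3)
obs 2: x=2 → posterior Gamma(14, 17/3)
obs 3: x=0 → posterior Gamma(14, 20/3)
obs 4: x=5 → posterior Gamma(19, 23/3)
obs 5: x=1 → posterior Gamma(20, 26/3)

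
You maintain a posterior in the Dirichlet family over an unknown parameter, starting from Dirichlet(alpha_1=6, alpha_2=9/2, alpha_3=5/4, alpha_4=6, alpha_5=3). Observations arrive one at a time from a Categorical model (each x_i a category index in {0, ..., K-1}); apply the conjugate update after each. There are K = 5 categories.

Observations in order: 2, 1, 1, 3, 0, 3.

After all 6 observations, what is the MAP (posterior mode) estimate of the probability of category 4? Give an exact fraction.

8/87

obs 1: x=2 → posterior Dirichlet(6, 9/2, 9/4, 6, 3)
obs 2: x=1 → posterior Dirichlet(6, 11/2, 9/4, 6, 3)
obs 3: x=1 → posterior Dirichlet(6, 13/2, 9/4, 6, 3)
obs 4: x=3 → posterior Dirichlet(6, 13/2, 9/4, 7, 3)
obs 5: x=0 → posterior Dirichlet(7, 13/2, 9/4, 7, 3)
obs 6: x=3 → posterior Dirichlet(7, 13/2, 9/4, 8, 3)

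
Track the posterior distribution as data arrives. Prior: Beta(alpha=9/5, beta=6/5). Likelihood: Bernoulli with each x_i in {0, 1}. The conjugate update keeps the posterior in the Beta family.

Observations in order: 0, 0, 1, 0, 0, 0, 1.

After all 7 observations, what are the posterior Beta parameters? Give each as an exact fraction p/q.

alpha=19/5, beta=31/5

obs 1: x=0 → posterior Beta(9/5, 11/5)
obs 2: x=0 → posterior Beta(9/5, 16/5)
obs 3: x=1 → posterior Beta(14/5, 16/5)
obs 4: x=0 → posterior Beta(14/5, 21/5)
obs 5: x=0 → posterior Beta(14/5, 26/5)
obs 6: x=0 → posterior Beta(14/5, 31/5)
obs 7: x=1 → posterior Beta(19/5, 31/5)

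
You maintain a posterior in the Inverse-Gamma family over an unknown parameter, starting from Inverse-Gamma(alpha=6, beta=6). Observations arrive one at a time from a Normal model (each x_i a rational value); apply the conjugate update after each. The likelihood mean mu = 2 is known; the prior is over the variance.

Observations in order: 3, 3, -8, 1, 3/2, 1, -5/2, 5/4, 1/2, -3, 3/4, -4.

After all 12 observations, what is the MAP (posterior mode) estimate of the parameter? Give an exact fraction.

obs 1: x=3 → posterior Inverse-Gamma(13/2, 13/2)
obs 2: x=3 → posterior Inverse-Gamma(7, 7)
obs 3: x=-8 → posterior Inverse-Gamma(15/2, 57)
obs 4: x=1 → posterior Inverse-Gamma(8, 115/2)
obs 5: x=3/2 → posterior Inverse-Gamma(17/2, 461/8)
obs 6: x=1 → posterior Inverse-Gamma(9, 465/8)
obs 7: x=-5/2 → posterior Inverse-Gamma(19/2, 273/4)
obs 8: x=5/4 → posterior Inverse-Gamma(10, 2193/32)
obs 9: x=1/2 → posterior Inverse-Gamma(21/2, 2229/32)
obs 10: x=-3 → posterior Inverse-Gamma(11, 2629/32)
obs 11: x=3/4 → posterior Inverse-Gamma(23/2, 1327/16)
obs 12: x=-4 → posterior Inverse-Gamma(12, 1615/16)

1615/208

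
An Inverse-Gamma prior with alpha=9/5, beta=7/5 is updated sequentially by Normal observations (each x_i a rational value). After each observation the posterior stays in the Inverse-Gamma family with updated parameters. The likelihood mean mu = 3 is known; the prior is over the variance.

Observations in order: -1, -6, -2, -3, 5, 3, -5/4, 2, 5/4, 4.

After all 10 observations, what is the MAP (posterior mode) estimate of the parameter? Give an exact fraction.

7517/624

obs 1: x=-1 → posterior Inverse-Gamma(23/10, 47/5)
obs 2: x=-6 → posterior Inverse-Gamma(14/5, 499/10)
obs 3: x=-2 → posterior Inverse-Gamma(33/10, 312/5)
obs 4: x=-3 → posterior Inverse-Gamma(19/5, 402/5)
obs 5: x=5 → posterior Inverse-Gamma(43/10, 412/5)
obs 6: x=3 → posterior Inverse-Gamma(24/5, 412/5)
obs 7: x=-5/4 → posterior Inverse-Gamma(53/10, 14629/160)
obs 8: x=2 → posterior Inverse-Gamma(29/5, 14709/160)
obs 9: x=5/4 → posterior Inverse-Gamma(63/10, 7477/80)
obs 10: x=4 → posterior Inverse-Gamma(34/5, 7517/80)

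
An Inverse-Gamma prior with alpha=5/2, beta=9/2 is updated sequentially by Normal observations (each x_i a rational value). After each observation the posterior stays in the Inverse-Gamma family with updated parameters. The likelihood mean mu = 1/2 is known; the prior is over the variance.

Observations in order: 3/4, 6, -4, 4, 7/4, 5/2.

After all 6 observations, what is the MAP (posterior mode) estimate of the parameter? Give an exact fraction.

obs 1: x=3/4 → posterior Inverse-Gamma(3, 145/32)
obs 2: x=6 → posterior Inverse-Gamma(7/2, 629/32)
obs 3: x=-4 → posterior Inverse-Gamma(4, 953/32)
obs 4: x=4 → posterior Inverse-Gamma(9/2, 1149/32)
obs 5: x=7/4 → posterior Inverse-Gamma(5, 587/16)
obs 6: x=5/2 → posterior Inverse-Gamma(11/2, 619/16)

619/104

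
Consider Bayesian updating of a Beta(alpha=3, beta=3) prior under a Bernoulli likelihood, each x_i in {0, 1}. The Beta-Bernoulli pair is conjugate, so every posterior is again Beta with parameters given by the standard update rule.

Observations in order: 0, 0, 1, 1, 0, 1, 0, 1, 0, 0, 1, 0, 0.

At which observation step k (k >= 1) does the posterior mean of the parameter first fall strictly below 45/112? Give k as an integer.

obs 1: x=0 → posterior Beta(3, 4)
obs 2: x=0 → posterior Beta(3, 5)
obs 3: x=1 → posterior Beta(4, 5)
obs 4: x=1 → posterior Beta(5, 5)
obs 5: x=0 → posterior Beta(5, 6)
obs 6: x=1 → posterior Beta(6, 6)
obs 7: x=0 → posterior Beta(6, 7)
obs 8: x=1 → posterior Beta(7, 7)
obs 9: x=0 → posterior Beta(7, 8)
obs 10: x=0 → posterior Beta(7, 9)
obs 11: x=1 → posterior Beta(8, 9)
obs 12: x=0 → posterior Beta(8, 10)
obs 13: x=0 → posterior Beta(8, 11)

k = 2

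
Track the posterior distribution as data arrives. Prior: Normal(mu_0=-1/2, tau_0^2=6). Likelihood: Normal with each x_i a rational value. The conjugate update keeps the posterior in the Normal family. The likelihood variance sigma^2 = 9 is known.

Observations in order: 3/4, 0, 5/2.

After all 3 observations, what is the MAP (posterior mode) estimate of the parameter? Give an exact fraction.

5/9

obs 1: x=3/4 → posterior Normal(0, 18/5)
obs 2: x=0 → posterior Normal(0, 18/7)
obs 3: x=5/2 → posterior Normal(5/9, 2)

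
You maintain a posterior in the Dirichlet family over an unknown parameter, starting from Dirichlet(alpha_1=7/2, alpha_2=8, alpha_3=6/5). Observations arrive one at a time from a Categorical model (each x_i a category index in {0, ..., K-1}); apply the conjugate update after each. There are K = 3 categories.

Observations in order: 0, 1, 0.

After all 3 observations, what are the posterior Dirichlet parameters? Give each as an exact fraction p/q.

obs 1: x=0 → posterior Dirichlet(9/2, 8, 6/5)
obs 2: x=1 → posterior Dirichlet(9/2, 9, 6/5)
obs 3: x=0 → posterior Dirichlet(11/2, 9, 6/5)

alpha_1=11/2, alpha_2=9, alpha_3=6/5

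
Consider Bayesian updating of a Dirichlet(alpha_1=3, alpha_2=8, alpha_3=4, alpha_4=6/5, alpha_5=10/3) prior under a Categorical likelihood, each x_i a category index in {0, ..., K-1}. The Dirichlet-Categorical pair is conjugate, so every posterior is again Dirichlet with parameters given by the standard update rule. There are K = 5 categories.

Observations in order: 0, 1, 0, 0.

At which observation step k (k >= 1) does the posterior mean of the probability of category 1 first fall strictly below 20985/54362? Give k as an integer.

obs 1: x=0 → posterior Dirichlet(4, 8, 4, 6/5, 10/3)
obs 2: x=1 → posterior Dirichlet(4, 9, 4, 6/5, 10/3)
obs 3: x=0 → posterior Dirichlet(5, 9, 4, 6/5, 10/3)
obs 4: x=0 → posterior Dirichlet(6, 9, 4, 6/5, 10/3)

k = 4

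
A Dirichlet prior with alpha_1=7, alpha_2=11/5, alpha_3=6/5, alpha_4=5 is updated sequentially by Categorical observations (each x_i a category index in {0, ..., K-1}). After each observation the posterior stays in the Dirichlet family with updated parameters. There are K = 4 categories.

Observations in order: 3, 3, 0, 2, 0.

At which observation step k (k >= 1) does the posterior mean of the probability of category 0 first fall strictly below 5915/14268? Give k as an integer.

obs 1: x=3 → posterior Dirichlet(7, 11/5, 6/5, 6)
obs 2: x=3 → posterior Dirichlet(7, 11/5, 6/5, 7)
obs 3: x=0 → posterior Dirichlet(8, 11/5, 6/5, 7)
obs 4: x=2 → posterior Dirichlet(8, 11/5, 11/5, 7)
obs 5: x=0 → posterior Dirichlet(9, 11/5, 11/5, 7)

k = 2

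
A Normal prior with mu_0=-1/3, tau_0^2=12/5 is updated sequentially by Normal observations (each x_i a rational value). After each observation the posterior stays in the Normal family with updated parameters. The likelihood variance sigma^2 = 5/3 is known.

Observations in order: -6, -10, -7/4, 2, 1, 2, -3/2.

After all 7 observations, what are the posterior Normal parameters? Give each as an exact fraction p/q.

mu_0=-1564/831, tau_0^2=60/277

obs 1: x=-6 → posterior Normal(-673/183, 60/61)
obs 2: x=-10 → posterior Normal(-1753/291, 60/97)
obs 3: x=-7/4 → posterior Normal(-1942/399, 60/133)
obs 4: x=2 → posterior Normal(-1726/507, 60/169)
obs 5: x=1 → posterior Normal(-1618/615, 12/41)
obs 6: x=2 → posterior Normal(-1402/723, 60/241)
obs 7: x=-3/2 → posterior Normal(-1564/831, 60/277)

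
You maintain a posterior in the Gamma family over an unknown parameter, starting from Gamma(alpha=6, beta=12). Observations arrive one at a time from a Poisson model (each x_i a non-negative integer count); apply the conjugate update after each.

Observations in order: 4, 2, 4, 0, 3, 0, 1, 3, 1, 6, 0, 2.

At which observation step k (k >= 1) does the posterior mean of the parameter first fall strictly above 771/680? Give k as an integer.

k = 8

obs 1: x=4 → posterior Gamma(10, 13)
obs 2: x=2 → posterior Gamma(12, 14)
obs 3: x=4 → posterior Gamma(16, 15)
obs 4: x=0 → posterior Gamma(16, 16)
obs 5: x=3 → posterior Gamma(19, 17)
obs 6: x=0 → posterior Gamma(19, 18)
obs 7: x=1 → posterior Gamma(20, 19)
obs 8: x=3 → posterior Gamma(23, 20)
obs 9: x=1 → posterior Gamma(24, 21)
obs 10: x=6 → posterior Gamma(30, 22)
obs 11: x=0 → posterior Gamma(30, 23)
obs 12: x=2 → posterior Gamma(32, 24)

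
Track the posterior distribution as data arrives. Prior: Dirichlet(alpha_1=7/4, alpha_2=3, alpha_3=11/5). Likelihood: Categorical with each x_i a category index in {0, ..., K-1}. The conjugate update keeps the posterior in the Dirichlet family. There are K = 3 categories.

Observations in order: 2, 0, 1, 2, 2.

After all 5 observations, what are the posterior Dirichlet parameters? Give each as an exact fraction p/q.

alpha_1=11/4, alpha_2=4, alpha_3=26/5

obs 1: x=2 → posterior Dirichlet(7/4, 3, 16/5)
obs 2: x=0 → posterior Dirichlet(11/4, 3, 16/5)
obs 3: x=1 → posterior Dirichlet(11/4, 4, 16/5)
obs 4: x=2 → posterior Dirichlet(11/4, 4, 21/5)
obs 5: x=2 → posterior Dirichlet(11/4, 4, 26/5)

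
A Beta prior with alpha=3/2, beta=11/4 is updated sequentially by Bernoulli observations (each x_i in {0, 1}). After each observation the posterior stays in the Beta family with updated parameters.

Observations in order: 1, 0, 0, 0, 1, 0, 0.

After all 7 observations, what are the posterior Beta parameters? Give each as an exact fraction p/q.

obs 1: x=1 → posterior Beta(5/2, 11/4)
obs 2: x=0 → posterior Beta(5/2, 15/4)
obs 3: x=0 → posterior Beta(5/2, 19/4)
obs 4: x=0 → posterior Beta(5/2, 23/4)
obs 5: x=1 → posterior Beta(7/2, 23/4)
obs 6: x=0 → posterior Beta(7/2, 27/4)
obs 7: x=0 → posterior Beta(7/2, 31/4)

alpha=7/2, beta=31/4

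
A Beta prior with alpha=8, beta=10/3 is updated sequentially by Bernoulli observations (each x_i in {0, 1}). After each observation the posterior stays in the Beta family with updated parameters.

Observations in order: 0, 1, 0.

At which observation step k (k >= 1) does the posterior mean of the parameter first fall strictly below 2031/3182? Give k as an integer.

obs 1: x=0 → posterior Beta(8, 13/3)
obs 2: x=1 → posterior Beta(9, 13/3)
obs 3: x=0 → posterior Beta(9, 16/3)

k = 3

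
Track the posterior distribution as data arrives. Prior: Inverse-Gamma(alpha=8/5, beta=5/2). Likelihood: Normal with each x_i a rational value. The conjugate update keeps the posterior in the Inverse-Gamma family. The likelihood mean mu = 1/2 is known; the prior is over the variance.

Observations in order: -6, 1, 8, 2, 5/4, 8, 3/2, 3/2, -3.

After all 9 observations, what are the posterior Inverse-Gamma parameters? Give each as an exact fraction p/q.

alpha=61/10, beta=2833/32

obs 1: x=-6 → posterior Inverse-Gamma(21/10, 189/8)
obs 2: x=1 → posterior Inverse-Gamma(13/5, 95/4)
obs 3: x=8 → posterior Inverse-Gamma(31/10, 415/8)
obs 4: x=2 → posterior Inverse-Gamma(18/5, 53)
obs 5: x=5/4 → posterior Inverse-Gamma(41/10, 1705/32)
obs 6: x=8 → posterior Inverse-Gamma(23/5, 2605/32)
obs 7: x=3/2 → posterior Inverse-Gamma(51/10, 2621/32)
obs 8: x=3/2 → posterior Inverse-Gamma(28/5, 2637/32)
obs 9: x=-3 → posterior Inverse-Gamma(61/10, 2833/32)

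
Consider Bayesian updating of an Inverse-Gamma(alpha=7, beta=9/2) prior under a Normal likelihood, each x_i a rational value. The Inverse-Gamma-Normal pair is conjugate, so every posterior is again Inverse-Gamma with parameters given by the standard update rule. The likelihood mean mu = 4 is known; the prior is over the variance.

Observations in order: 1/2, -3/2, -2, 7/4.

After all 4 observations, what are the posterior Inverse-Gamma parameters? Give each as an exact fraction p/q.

alpha=9, beta=1481/32

obs 1: x=1/2 → posterior Inverse-Gamma(15/2, 85/8)
obs 2: x=-3/2 → posterior Inverse-Gamma(8, 103/4)
obs 3: x=-2 → posterior Inverse-Gamma(17/2, 175/4)
obs 4: x=7/4 → posterior Inverse-Gamma(9, 1481/32)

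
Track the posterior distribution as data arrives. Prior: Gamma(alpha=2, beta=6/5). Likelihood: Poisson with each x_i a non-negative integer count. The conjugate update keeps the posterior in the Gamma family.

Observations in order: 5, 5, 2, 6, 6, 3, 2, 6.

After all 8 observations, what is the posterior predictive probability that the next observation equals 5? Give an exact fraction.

obs 1: x=5 → posterior Gamma(7, 11/5)
obs 2: x=5 → posterior Gamma(12, 16/5)
obs 3: x=2 → posterior Gamma(14, 21/5)
obs 4: x=6 → posterior Gamma(20, 26/5)
obs 5: x=6 → posterior Gamma(26, 31/5)
obs 6: x=3 → posterior Gamma(29, 36/5)
obs 7: x=2 → posterior Gamma(31, 41/5)
obs 8: x=6 → posterior Gamma(37, 46/5)

77911635961348461544266620721005599803792339601050114237003097702400000/522332917631704782847639614130930220990757719258857132611589753499654601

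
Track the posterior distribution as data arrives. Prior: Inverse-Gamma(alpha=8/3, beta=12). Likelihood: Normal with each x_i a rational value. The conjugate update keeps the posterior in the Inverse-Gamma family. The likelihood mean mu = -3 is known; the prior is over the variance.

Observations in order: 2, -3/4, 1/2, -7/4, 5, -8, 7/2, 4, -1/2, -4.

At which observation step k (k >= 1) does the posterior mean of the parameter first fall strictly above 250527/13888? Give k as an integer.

obs 1: x=2 → posterior Inverse-Gamma(19/6, 49/2)
obs 2: x=-3/4 → posterior Inverse-Gamma(11/3, 865/32)
obs 3: x=1/2 → posterior Inverse-Gamma(25/6, 1061/32)
obs 4: x=-7/4 → posterior Inverse-Gamma(14/3, 543/16)
obs 5: x=5 → posterior Inverse-Gamma(31/6, 1055/16)
obs 6: x=-8 → posterior Inverse-Gamma(17/3, 1255/16)
obs 7: x=7/2 → posterior Inverse-Gamma(37/6, 1593/16)
obs 8: x=4 → posterior Inverse-Gamma(20/3, 1985/16)
obs 9: x=-1/2 → posterior Inverse-Gamma(43/6, 2035/16)
obs 10: x=-4 → posterior Inverse-Gamma(23/3, 2043/16)

k = 7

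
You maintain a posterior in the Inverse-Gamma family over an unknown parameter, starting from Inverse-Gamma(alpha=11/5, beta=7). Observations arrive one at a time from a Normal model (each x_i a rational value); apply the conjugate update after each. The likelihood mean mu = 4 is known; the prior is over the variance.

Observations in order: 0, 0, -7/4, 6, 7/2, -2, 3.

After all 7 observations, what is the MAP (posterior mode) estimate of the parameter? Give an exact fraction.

9625/1072

obs 1: x=0 → posterior Inverse-Gamma(27/10, 15)
obs 2: x=0 → posterior Inverse-Gamma(16/5, 23)
obs 3: x=-7/4 → posterior Inverse-Gamma(37/10, 1265/32)
obs 4: x=6 → posterior Inverse-Gamma(21/5, 1329/32)
obs 5: x=7/2 → posterior Inverse-Gamma(47/10, 1333/32)
obs 6: x=-2 → posterior Inverse-Gamma(26/5, 1909/32)
obs 7: x=3 → posterior Inverse-Gamma(57/10, 1925/32)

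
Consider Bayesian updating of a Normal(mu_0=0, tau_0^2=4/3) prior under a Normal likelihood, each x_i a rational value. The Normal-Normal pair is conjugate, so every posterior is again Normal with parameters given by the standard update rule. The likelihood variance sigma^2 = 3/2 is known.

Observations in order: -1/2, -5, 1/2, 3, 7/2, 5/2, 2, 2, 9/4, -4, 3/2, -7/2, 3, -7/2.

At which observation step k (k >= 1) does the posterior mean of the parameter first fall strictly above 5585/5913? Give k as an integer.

k = 9

obs 1: x=-1/2 → posterior Normal(-4/17, 12/17)
obs 2: x=-5 → posterior Normal(-44/25, 12/25)
obs 3: x=1/2 → posterior Normal(-40/33, 4/11)
obs 4: x=3 → posterior Normal(-16/41, 12/41)
obs 5: x=7/2 → posterior Normal(12/49, 12/49)
obs 6: x=5/2 → posterior Normal(32/57, 4/19)
obs 7: x=2 → posterior Normal(48/65, 12/65)
obs 8: x=2 → posterior Normal(64/73, 12/73)
obs 9: x=9/4 → posterior Normal(82/81, 4/27)
obs 10: x=-4 → posterior Normal(50/89, 12/89)
obs 11: x=3/2 → posterior Normal(62/97, 12/97)
obs 12: x=-7/2 → posterior Normal(34/105, 4/35)
obs 13: x=3 → posterior Normal(58/113, 12/113)
obs 14: x=-7/2 → posterior Normal(30/121, 12/121)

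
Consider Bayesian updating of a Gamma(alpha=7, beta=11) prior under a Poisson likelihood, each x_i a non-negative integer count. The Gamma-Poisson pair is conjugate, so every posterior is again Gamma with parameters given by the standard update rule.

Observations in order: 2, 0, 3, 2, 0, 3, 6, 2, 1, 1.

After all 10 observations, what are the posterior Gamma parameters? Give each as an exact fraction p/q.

obs 1: x=2 → posterior Gamma(9, 12)
obs 2: x=0 → posterior Gamma(9, 13)
obs 3: x=3 → posterior Gamma(12, 14)
obs 4: x=2 → posterior Gamma(14, 15)
obs 5: x=0 → posterior Gamma(14, 16)
obs 6: x=3 → posterior Gamma(17, 17)
obs 7: x=6 → posterior Gamma(23, 18)
obs 8: x=2 → posterior Gamma(25, 19)
obs 9: x=1 → posterior Gamma(26, 20)
obs 10: x=1 → posterior Gamma(27, 21)

alpha=27, beta=21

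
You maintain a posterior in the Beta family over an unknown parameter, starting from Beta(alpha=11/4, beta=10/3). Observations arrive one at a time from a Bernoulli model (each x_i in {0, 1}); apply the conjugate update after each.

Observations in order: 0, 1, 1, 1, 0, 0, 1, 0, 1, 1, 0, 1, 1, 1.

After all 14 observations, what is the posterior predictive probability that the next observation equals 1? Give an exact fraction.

obs 1: x=0 → posterior Beta(11/4, 13/3)
obs 2: x=1 → posterior Beta(15/4, 13/3)
obs 3: x=1 → posterior Beta(19/4, 13/3)
obs 4: x=1 → posterior Beta(23/4, 13/3)
obs 5: x=0 → posterior Beta(23/4, 16/3)
obs 6: x=0 → posterior Beta(23/4, 19/3)
obs 7: x=1 → posterior Beta(27/4, 19/3)
obs 8: x=0 → posterior Beta(27/4, 22/3)
obs 9: x=1 → posterior Beta(31/4, 22/3)
obs 10: x=1 → posterior Beta(35/4, 22/3)
obs 11: x=0 → posterior Beta(35/4, 25/3)
obs 12: x=1 → posterior Beta(39/4, 25/3)
obs 13: x=1 → posterior Beta(43/4, 25/3)
obs 14: x=1 → posterior Beta(47/4, 25/3)

141/241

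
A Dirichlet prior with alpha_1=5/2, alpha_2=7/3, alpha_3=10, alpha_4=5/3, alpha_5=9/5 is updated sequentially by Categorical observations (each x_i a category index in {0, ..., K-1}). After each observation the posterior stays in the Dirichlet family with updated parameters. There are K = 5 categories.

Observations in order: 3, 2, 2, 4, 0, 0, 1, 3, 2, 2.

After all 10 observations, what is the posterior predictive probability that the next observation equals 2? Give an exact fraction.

obs 1: x=3 → posterior Dirichlet(5/2, 7/3, 10, 8/3, 9/5)
obs 2: x=2 → posterior Dirichlet(5/2, 7/3, 11, 8/3, 9/5)
obs 3: x=2 → posterior Dirichlet(5/2, 7/3, 12, 8/3, 9/5)
obs 4: x=4 → posterior Dirichlet(5/2, 7/3, 12, 8/3, 14/5)
obs 5: x=0 → posterior Dirichlet(7/2, 7/3, 12, 8/3, 14/5)
obs 6: x=0 → posterior Dirichlet(9/2, 7/3, 12, 8/3, 14/5)
obs 7: x=1 → posterior Dirichlet(9/2, 10/3, 12, 8/3, 14/5)
obs 8: x=3 → posterior Dirichlet(9/2, 10/3, 12, 11/3, 14/5)
obs 9: x=2 → posterior Dirichlet(9/2, 10/3, 13, 11/3, 14/5)
obs 10: x=2 → posterior Dirichlet(9/2, 10/3, 14, 11/3, 14/5)

140/283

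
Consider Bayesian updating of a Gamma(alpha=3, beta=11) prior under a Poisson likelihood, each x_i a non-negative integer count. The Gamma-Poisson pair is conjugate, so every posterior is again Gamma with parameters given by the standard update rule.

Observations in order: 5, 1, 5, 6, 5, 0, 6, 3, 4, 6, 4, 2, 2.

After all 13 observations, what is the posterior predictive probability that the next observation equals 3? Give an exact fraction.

14638827448492439597280791004850745394328010914434909437511835680915119407104/77037197775489434122239117703397092741524065928615527809597551822662353515625

obs 1: x=5 → posterior Gamma(8, 12)
obs 2: x=1 → posterior Gamma(9, 13)
obs 3: x=5 → posterior Gamma(14, 14)
obs 4: x=6 → posterior Gamma(20, 15)
obs 5: x=5 → posterior Gamma(25, 16)
obs 6: x=0 → posterior Gamma(25, 17)
obs 7: x=6 → posterior Gamma(31, 18)
obs 8: x=3 → posterior Gamma(34, 19)
obs 9: x=4 → posterior Gamma(38, 20)
obs 10: x=6 → posterior Gamma(44, 21)
obs 11: x=4 → posterior Gamma(48, 22)
obs 12: x=2 → posterior Gamma(50, 23)
obs 13: x=2 → posterior Gamma(52, 24)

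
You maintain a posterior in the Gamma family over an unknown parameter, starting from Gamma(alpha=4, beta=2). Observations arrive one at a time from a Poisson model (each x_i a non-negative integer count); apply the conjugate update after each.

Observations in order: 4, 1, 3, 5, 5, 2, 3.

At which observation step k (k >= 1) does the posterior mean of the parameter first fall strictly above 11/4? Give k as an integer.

k = 4

obs 1: x=4 → posterior Gamma(8, 3)
obs 2: x=1 → posterior Gamma(9, 4)
obs 3: x=3 → posterior Gamma(12, 5)
obs 4: x=5 → posterior Gamma(17, 6)
obs 5: x=5 → posterior Gamma(22, 7)
obs 6: x=2 → posterior Gamma(24, 8)
obs 7: x=3 → posterior Gamma(27, 9)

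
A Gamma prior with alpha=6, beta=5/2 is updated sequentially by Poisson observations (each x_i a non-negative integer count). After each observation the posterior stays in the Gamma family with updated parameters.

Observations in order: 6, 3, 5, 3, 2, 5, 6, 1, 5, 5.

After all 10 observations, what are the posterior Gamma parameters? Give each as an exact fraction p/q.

obs 1: x=6 → posterior Gamma(12, 7/2)
obs 2: x=3 → posterior Gamma(15, 9/2)
obs 3: x=5 → posterior Gamma(20, 11/2)
obs 4: x=3 → posterior Gamma(23, 13/2)
obs 5: x=2 → posterior Gamma(25, 15/2)
obs 6: x=5 → posterior Gamma(30, 17/2)
obs 7: x=6 → posterior Gamma(36, 19/2)
obs 8: x=1 → posterior Gamma(37, 21/2)
obs 9: x=5 → posterior Gamma(42, 23/2)
obs 10: x=5 → posterior Gamma(47, 25/2)

alpha=47, beta=25/2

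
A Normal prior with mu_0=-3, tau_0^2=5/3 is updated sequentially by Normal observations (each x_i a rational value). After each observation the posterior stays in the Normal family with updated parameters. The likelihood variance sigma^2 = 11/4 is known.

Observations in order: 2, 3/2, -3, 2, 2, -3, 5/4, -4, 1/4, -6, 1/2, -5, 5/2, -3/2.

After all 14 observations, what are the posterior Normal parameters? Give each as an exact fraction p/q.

obs 1: x=2 → posterior Normal(-59/53, 55/53)
obs 2: x=3/2 → posterior Normal(-29/73, 55/73)
obs 3: x=-3 → posterior Normal(-89/93, 55/93)
obs 4: x=2 → posterior Normal(-49/113, 55/113)
obs 5: x=2 → posterior Normal(-9/133, 55/133)
obs 6: x=-3 → posterior Normal(-23/51, 55/153)
obs 7: x=5/4 → posterior Normal(-44/173, 55/173)
obs 8: x=-4 → posterior Normal(-124/193, 55/193)
obs 9: x=1/4 → posterior Normal(-119/213, 55/213)
obs 10: x=-6 → posterior Normal(-239/233, 55/233)
obs 11: x=1/2 → posterior Normal(-229/253, 5/23)
obs 12: x=-5 → posterior Normal(-47/39, 55/273)
obs 13: x=5/2 → posterior Normal(-279/293, 55/293)
obs 14: x=-3/2 → posterior Normal(-309/313, 55/313)

mu_0=-309/313, tau_0^2=55/313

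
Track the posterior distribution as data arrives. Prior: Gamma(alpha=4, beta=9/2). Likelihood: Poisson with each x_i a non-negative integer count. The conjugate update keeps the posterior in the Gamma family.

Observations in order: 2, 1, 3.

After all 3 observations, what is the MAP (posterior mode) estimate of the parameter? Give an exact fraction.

obs 1: x=2 → posterior Gamma(6, 11/2)
obs 2: x=1 → posterior Gamma(7, 13/2)
obs 3: x=3 → posterior Gamma(10, 15/2)

6/5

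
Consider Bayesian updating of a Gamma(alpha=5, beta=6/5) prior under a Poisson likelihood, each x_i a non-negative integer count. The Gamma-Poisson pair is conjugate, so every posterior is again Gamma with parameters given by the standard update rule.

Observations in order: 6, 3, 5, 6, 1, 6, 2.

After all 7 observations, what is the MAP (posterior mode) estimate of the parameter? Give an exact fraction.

165/41

obs 1: x=6 → posterior Gamma(11, 11/5)
obs 2: x=3 → posterior Gamma(14, 16/5)
obs 3: x=5 → posterior Gamma(19, 21/5)
obs 4: x=6 → posterior Gamma(25, 26/5)
obs 5: x=1 → posterior Gamma(26, 31/5)
obs 6: x=6 → posterior Gamma(32, 36/5)
obs 7: x=2 → posterior Gamma(34, 41/5)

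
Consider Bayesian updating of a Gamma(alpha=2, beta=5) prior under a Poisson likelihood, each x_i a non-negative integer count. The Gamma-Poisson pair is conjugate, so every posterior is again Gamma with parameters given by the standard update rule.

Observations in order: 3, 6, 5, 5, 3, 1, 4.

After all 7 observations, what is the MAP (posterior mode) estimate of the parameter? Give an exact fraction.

7/3

obs 1: x=3 → posterior Gamma(5, 6)
obs 2: x=6 → posterior Gamma(11, 7)
obs 3: x=5 → posterior Gamma(16, 8)
obs 4: x=5 → posterior Gamma(21, 9)
obs 5: x=3 → posterior Gamma(24, 10)
obs 6: x=1 → posterior Gamma(25, 11)
obs 7: x=4 → posterior Gamma(29, 12)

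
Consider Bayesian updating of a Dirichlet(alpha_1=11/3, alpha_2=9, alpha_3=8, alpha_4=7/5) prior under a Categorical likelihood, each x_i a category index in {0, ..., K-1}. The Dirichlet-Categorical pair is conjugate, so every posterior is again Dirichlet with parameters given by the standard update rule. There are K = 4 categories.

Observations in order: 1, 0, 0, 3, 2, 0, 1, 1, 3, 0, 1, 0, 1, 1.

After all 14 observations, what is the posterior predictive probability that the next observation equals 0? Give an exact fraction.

obs 1: x=1 → posterior Dirichlet(11/3, 10, 8, 7/5)
obs 2: x=0 → posterior Dirichlet(14/3, 10, 8, 7/5)
obs 3: x=0 → posterior Dirichlet(17/3, 10, 8, 7/5)
obs 4: x=3 → posterior Dirichlet(17/3, 10, 8, 12/5)
obs 5: x=2 → posterior Dirichlet(17/3, 10, 9, 12/5)
obs 6: x=0 → posterior Dirichlet(20/3, 10, 9, 12/5)
obs 7: x=1 → posterior Dirichlet(20/3, 11, 9, 12/5)
obs 8: x=1 → posterior Dirichlet(20/3, 12, 9, 12/5)
obs 9: x=3 → posterior Dirichlet(20/3, 12, 9, 17/5)
obs 10: x=0 → posterior Dirichlet(23/3, 12, 9, 17/5)
obs 11: x=1 → posterior Dirichlet(23/3, 13, 9, 17/5)
obs 12: x=0 → posterior Dirichlet(26/3, 13, 9, 17/5)
obs 13: x=1 → posterior Dirichlet(26/3, 14, 9, 17/5)
obs 14: x=1 → posterior Dirichlet(26/3, 15, 9, 17/5)

130/541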